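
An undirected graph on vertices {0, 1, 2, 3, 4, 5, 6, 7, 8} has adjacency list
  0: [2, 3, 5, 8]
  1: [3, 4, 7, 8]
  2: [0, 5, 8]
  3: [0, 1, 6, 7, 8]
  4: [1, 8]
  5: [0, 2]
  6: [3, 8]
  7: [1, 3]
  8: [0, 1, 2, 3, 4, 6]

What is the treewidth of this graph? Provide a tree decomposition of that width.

Treewidth 2.
One optimal decomposition is:
Bags: B1 = {3, 6, 8}  B2 = {1, 3, 8}  B3 = {1, 3, 7}  B4 = {0, 3, 8}  B5 = {0, 2, 8}  B6 = {0, 2, 5}  B7 = {1, 4, 8}
Tree: B1–B2, B2–B3, B2–B4, B4–B5, B5–B6, B2–B7

The largest bag has 3 vertices, giving width 2; this decomposition certifies tw(G) ≤ 2. Conversely, {0, 2, 8} is a clique of size 3, and the vertices of any clique must share a bag in every tree decomposition; so some bag has ≥ 3 vertices and tw(G) ≥ 2. Combining the bounds, tw(G) = 2.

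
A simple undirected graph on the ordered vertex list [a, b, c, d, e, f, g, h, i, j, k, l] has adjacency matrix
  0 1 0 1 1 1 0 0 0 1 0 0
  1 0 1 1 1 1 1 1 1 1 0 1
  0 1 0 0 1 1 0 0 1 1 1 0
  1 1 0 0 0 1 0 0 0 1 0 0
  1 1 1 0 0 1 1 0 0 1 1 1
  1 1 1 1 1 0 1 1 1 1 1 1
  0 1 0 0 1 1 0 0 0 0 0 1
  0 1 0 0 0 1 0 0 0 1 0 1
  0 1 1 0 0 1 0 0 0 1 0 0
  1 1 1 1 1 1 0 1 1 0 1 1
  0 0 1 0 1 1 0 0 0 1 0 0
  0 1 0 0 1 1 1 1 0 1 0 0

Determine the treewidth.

A width-4 tree decomposition is:
Bags: B1 = {b, c, e, f, j}  B2 = {b, e, f, j, l}  B3 = {b, e, f, g, l}  B4 = {a, b, e, f, j}  B5 = {b, f, h, j, l}  B6 = {c, e, f, j, k}  B7 = {b, c, f, i, j}  B8 = {a, b, d, f, j}
Tree: B1–B2, B2–B3, B1–B4, B2–B5, B1–B6, B1–B7, B4–B8
The largest bag has 5 vertices, giving width 4; this decomposition certifies tw(G) ≤ 4. Conversely, {c, e, f, j, k} is a clique of size 5, and the vertices of any clique must share a bag in every tree decomposition; so some bag has ≥ 5 vertices and tw(G) ≥ 4. Therefore the treewidth is 4.

4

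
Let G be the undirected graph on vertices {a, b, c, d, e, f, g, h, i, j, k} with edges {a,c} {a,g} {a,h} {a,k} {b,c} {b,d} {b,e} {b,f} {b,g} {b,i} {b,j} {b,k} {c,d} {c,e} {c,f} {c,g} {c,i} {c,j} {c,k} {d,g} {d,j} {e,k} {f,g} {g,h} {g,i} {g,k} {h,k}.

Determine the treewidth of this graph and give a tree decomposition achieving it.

Treewidth 3.
Bags: B1 = {b, c, g, i}  B2 = {b, c, d, g}  B3 = {b, c, f, g}  B4 = {b, c, g, k}  B5 = {a, c, g, k}  B6 = {b, c, e, k}  B7 = {a, g, h, k}  B8 = {b, c, d, j}
Tree: B1–B2, B2–B3, B2–B4, B4–B5, B4–B6, B5–B7, B2–B8

The largest bag has 4 vertices, giving width 3; this decomposition certifies tw(G) ≤ 3. For the lower bound, the 4 vertices {a, g, h, k} are pairwise adjacent, and any tree decomposition puts a clique entirely inside one bag — forcing width ≥ 3. The upper and lower bounds meet at 3, so that is the treewidth.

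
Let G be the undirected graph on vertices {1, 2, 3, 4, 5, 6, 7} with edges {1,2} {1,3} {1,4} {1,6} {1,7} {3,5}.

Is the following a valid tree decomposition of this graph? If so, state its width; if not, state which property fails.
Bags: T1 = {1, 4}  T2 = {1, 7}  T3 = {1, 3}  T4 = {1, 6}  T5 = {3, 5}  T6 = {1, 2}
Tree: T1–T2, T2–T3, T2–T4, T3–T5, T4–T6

Checking the three conditions: (i) the bags cover all of {1, 2, 3, 4, 5, 6, 7}; (ii) for each edge, some bag contains both endpoints; (iii) the bags containing any fixed vertex form a subtree. All hold, so the decomposition is valid with width 2 − 1 = 1.

Yes; width 1.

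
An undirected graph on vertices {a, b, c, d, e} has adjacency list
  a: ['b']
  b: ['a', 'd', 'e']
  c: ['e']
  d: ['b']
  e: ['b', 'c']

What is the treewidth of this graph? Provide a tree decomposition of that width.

Every bag has size at most 2, so the width is 2 − 1 = 1 and tw(G) ≤ 1. G has an edge, so its treewidth is at least 1. Combining the bounds, tw(G) = 1.

Treewidth 1.
One optimal decomposition is:
Bags: B1 = {b, d}  B2 = {b, e}  B3 = {a, b}  B4 = {c, e}
Tree: B1–B2, B2–B3, B2–B4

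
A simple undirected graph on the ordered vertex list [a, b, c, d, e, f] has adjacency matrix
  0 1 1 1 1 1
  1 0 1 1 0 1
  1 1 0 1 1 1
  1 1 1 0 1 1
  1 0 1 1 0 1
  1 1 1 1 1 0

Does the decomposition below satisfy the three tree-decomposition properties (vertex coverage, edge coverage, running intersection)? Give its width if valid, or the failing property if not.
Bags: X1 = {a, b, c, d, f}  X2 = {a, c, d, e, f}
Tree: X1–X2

Vertex coverage: the bags together contain {a, b, c, d, e, f}, the full vertex set. Edge coverage: each edge of G has both endpoints in at least one bag. Running intersection: for every vertex, the bags containing it form a connected subtree. All three properties hold, so this is a valid tree decomposition of width max|bag| − 1 = 4, and hence tw(G) ≤ 4.

Yes; width 4.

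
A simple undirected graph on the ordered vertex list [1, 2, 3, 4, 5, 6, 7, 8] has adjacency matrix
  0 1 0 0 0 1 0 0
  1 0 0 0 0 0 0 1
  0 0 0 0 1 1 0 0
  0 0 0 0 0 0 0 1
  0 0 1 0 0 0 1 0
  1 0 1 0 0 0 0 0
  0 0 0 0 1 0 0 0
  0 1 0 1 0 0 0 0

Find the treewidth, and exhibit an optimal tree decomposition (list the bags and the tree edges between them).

Treewidth 1.
One optimal decomposition is:
Bags: B1 = {4, 8}  B2 = {2, 8}  B3 = {1, 2}  B4 = {1, 6}  B5 = {3, 6}  B6 = {3, 5}  B7 = {5, 7}
Tree: B1–B2, B2–B3, B3–B4, B4–B5, B5–B6, B6–B7

Every bag has size at most 2, so the width is 2 − 1 = 1 and tw(G) ≤ 1. Since G has at least one edge (e.g. 4–8), it is not an edgeless graph, so tw(G) ≥ 1. Therefore the treewidth is 1.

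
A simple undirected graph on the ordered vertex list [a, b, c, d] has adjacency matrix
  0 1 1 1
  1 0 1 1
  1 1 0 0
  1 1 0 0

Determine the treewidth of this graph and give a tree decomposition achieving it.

Treewidth 2.
One such decomposition:
Bags: B1 = {a, b, c}  B2 = {a, b, d}
Tree: B1–B2

The largest bag has 3 vertices, giving width 2; this decomposition certifies tw(G) ≤ 2. For the lower bound, the 3 vertices {a, b, d} are pairwise adjacent, and any tree decomposition puts a clique entirely inside one bag — forcing width ≥ 2. Combining the bounds, tw(G) = 2.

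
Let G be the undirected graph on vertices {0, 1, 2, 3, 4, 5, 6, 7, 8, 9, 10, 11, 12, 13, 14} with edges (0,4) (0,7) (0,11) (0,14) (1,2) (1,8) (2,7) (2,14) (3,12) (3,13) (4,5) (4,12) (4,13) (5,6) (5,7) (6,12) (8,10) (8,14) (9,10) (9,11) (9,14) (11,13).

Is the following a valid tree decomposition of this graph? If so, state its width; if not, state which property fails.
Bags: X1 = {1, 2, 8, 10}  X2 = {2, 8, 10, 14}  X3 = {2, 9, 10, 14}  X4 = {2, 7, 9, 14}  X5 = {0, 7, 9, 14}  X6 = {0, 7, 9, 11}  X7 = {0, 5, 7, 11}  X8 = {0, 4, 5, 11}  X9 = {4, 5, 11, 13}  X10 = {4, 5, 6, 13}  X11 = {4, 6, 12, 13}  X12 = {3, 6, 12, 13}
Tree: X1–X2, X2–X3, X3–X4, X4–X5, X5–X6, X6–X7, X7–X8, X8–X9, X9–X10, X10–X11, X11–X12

Vertex coverage: the bags together contain {0, 1, 2, 3, 4, 5, 6, 7, 8, 9, 10, 11, 12, 13, 14}, the full vertex set. Edge coverage: each edge of G has both endpoints in at least one bag. Running intersection: for every vertex, the bags containing it form a connected subtree. All three properties hold, so this is a valid tree decomposition of width max|bag| − 1 = 3, and hence tw(G) ≤ 3.

Yes; width 3.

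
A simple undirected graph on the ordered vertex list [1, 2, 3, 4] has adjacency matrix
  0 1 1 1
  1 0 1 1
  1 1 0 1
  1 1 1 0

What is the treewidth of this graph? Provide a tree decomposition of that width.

With just one bag of size 4, the width is 4 − 1 = 3, so tw(G) ≤ 3. Conversely, {1, 2, 3, 4} is a clique of size 4, and the vertices of any clique must share a bag in every tree decomposition; so some bag has ≥ 4 vertices and tw(G) ≥ 3. Therefore the treewidth is 3.

Treewidth 3.
One such decomposition:
Bags: B1 = {1, 2, 3, 4}
Tree: (single bag)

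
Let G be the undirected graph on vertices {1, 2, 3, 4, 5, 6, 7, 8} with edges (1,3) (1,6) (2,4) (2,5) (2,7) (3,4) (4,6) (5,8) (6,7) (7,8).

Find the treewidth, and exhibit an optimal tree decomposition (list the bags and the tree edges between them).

Treewidth 2.
Bags: B1 = {1, 3, 6}  B2 = {3, 4, 6}  B3 = {4, 6, 7}  B4 = {2, 4, 7}  B5 = {2, 7, 8}  B6 = {2, 5, 8}
Tree: B1–B2, B2–B3, B3–B4, B4–B5, B5–B6

Each bag holds 3 vertices, so the decomposition has width 2, which upper-bounds the treewidth. The edges 1–3–4–6–1 form a cycle, so G is not a tree and its treewidth is at least 2. Combining the bounds, tw(G) = 2.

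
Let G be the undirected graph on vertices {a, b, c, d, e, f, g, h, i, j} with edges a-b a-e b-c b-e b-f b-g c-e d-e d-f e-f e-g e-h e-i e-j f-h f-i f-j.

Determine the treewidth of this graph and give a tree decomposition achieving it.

Every bag has size at most 3, so the width is 3 − 1 = 2 and tw(G) ≤ 2. For the lower bound, the 3 vertices {b, e, g} are pairwise adjacent, and any tree decomposition puts a clique entirely inside one bag — forcing width ≥ 2. Hence tw(G) = 2 exactly.

Treewidth 2.
Bags: B1 = {b, e, f}  B2 = {d, e, f}  B3 = {e, f, h}  B4 = {e, f, i}  B5 = {a, b, e}  B6 = {e, f, j}  B7 = {b, c, e}  B8 = {b, e, g}
Tree: B1–B2, B1–B3, B2–B4, B1–B5, B2–B6, B5–B7, B5–B8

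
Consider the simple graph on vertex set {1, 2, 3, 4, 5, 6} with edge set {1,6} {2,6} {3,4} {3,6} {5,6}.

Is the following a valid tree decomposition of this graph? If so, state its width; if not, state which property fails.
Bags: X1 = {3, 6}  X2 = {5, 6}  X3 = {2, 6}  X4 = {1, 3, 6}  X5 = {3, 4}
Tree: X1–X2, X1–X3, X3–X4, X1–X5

A tree decomposition must satisfy three properties: every vertex lies in some bag; for every edge, both endpoints lie together in some bag; and for every vertex, the bags containing it form a connected subtree. Here bags containing vertex 3 are not connected in the tree, so the decomposition is invalid.

No — bags containing vertex 3 are not connected in the tree.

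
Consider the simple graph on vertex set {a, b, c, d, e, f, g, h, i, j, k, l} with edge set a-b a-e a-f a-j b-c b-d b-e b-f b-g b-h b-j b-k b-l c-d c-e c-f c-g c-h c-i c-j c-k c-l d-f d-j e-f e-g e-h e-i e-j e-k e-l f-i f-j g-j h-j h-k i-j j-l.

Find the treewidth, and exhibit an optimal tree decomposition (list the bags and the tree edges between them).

Each bag holds 5 vertices, so the decomposition has width 4, which upper-bounds the treewidth. For the lower bound, the 5 vertices {b, c, d, f, j} are pairwise adjacent, and any tree decomposition puts a clique entirely inside one bag — forcing width ≥ 4. Therefore the treewidth is 4.

Treewidth 4.
Bags: B1 = {b, c, e, h, k}  B2 = {b, c, e, h, j}  B3 = {b, c, e, f, j}  B4 = {b, c, d, f, j}  B5 = {b, c, e, j, l}  B6 = {a, b, e, f, j}  B7 = {c, e, f, i, j}  B8 = {b, c, e, g, j}
Tree: B1–B2, B2–B3, B3–B4, B2–B5, B3–B6, B3–B7, B5–B8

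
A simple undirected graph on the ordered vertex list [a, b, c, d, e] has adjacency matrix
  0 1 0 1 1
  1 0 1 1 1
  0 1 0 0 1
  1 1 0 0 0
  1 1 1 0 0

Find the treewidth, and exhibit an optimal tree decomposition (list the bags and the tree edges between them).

Each bag holds 3 vertices, so the decomposition has width 2, which upper-bounds the treewidth. For the lower bound, the 3 vertices {a, b, d} are pairwise adjacent, and any tree decomposition puts a clique entirely inside one bag — forcing width ≥ 2. Combining the bounds, tw(G) = 2.

Treewidth 2.
One such decomposition:
Bags: B1 = {b, c, e}  B2 = {a, b, e}  B3 = {a, b, d}
Tree: B1–B2, B2–B3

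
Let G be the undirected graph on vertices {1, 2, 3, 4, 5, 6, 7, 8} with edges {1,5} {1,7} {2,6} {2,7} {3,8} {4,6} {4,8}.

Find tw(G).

A width-1 tree decomposition is:
Bags: B1 = {1, 5}  B2 = {1, 7}  B3 = {2, 7}  B4 = {2, 6}  B5 = {4, 6}  B6 = {4, 8}  B7 = {3, 8}
Tree: B1–B2, B2–B3, B3–B4, B4–B5, B5–B6, B6–B7
Each bag holds 2 vertices, so the decomposition has width 1, which upper-bounds the treewidth. Since G has at least one edge (e.g. 5–1), it is not an edgeless graph, so tw(G) ≥ 1. The upper and lower bounds meet at 1, so that is the treewidth.

1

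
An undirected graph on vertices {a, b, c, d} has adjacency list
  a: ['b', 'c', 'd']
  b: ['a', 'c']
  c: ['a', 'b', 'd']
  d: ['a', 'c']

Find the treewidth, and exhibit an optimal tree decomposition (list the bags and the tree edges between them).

Treewidth 2.
One optimal decomposition is:
Bags: B1 = {a, b, c}  B2 = {a, c, d}
Tree: B1–B2

Every bag has size at most 3, so the width is 3 − 1 = 2 and tw(G) ≤ 2. Conversely, {a, c, d} is a clique of size 3, and the vertices of any clique must share a bag in every tree decomposition; so some bag has ≥ 3 vertices and tw(G) ≥ 2. Hence tw(G) = 2 exactly.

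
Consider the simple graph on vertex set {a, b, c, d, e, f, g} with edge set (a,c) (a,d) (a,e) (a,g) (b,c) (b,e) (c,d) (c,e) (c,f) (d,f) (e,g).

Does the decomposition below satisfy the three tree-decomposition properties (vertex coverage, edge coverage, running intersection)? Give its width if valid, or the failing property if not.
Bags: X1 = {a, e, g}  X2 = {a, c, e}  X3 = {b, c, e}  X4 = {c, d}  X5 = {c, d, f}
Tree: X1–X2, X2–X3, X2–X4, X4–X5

A tree decomposition must satisfy three properties: every vertex lies in some bag; for every edge, both endpoints lie together in some bag; and for every vertex, the bags containing it form a connected subtree. Here edge (a,d) lies in no bag, so the decomposition is invalid.

No — edge (a,d) lies in no bag.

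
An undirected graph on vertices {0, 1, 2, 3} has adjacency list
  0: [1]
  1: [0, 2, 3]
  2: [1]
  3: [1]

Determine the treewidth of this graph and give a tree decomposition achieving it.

Treewidth 1.
One such decomposition:
Bags: B1 = {1, 2}  B2 = {1, 3}  B3 = {0, 1}
Tree: B1–B2, B1–B3

Each bag holds 2 vertices, so the decomposition has width 1, which upper-bounds the treewidth. Any graph with an edge has treewidth ≥ 1, and G has the edge 2–1. Therefore the treewidth is 1.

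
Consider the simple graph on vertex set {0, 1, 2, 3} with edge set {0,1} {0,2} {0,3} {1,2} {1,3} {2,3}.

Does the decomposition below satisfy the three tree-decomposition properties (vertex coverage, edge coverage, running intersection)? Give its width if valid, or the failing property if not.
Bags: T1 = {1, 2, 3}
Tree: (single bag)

A tree decomposition must satisfy three properties: every vertex lies in some bag; for every edge, both endpoints lie together in some bag; and for every vertex, the bags containing it form a connected subtree. Here vertex 0 appears in no bag, so the decomposition is invalid.

No — vertex 0 appears in no bag.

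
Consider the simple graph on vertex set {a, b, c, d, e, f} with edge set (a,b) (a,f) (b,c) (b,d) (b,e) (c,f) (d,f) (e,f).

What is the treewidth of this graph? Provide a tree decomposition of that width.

Treewidth 2.
One such decomposition:
Bags: B1 = {a, b, f}  B2 = {b, d, f}  B3 = {b, c, f}  B4 = {b, e, f}
Tree: B1–B2, B2–B3, B3–B4

The largest bag has 3 vertices, giving width 2; this decomposition certifies tw(G) ≤ 2. Since a–f–d–b–a is a cycle in G, G is not acyclic. Forests are exactly the graphs of treewidth ≤ 1, so tw(G) ≥ 2. The upper and lower bounds meet at 2, so that is the treewidth.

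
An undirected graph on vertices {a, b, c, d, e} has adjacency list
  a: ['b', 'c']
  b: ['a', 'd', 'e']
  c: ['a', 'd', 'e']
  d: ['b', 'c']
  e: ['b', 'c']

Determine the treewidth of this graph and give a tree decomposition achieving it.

Treewidth 2.
Bags: B1 = {b, c, d}  B2 = {a, b, c}  B3 = {b, c, e}
Tree: B1–B2, B2–B3

The largest bag has 3 vertices, giving width 2; this decomposition certifies tw(G) ≤ 2. The edges b–d–c–a–b form a cycle, so G is not a tree and its treewidth is at least 2. Hence tw(G) = 2 exactly.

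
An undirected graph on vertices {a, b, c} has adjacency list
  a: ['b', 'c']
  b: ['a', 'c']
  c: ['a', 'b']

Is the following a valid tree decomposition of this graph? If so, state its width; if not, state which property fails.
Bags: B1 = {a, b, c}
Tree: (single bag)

Vertex coverage: the bags together contain {a, b, c}, the full vertex set. Edge coverage: each edge of G has both endpoints in at least one bag. Running intersection: for every vertex, the bags containing it form a connected subtree. All three properties hold, so this is a valid tree decomposition of width max|bag| − 1 = 2, and hence tw(G) ≤ 2.

Yes; width 2.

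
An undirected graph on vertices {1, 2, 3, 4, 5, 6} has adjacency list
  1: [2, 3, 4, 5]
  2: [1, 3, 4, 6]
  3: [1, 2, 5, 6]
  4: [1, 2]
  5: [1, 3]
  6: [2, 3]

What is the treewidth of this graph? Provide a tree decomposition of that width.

The largest bag has 3 vertices, giving width 2; this decomposition certifies tw(G) ≤ 2. On the other hand G contains the 3-clique {1, 2, 3}. A clique must lie in a single bag of any decomposition, so no decomposition can have width below 2. Combining the bounds, tw(G) = 2.

Treewidth 2.
One optimal decomposition is:
Bags: B1 = {1, 2, 3}  B2 = {1, 2, 4}  B3 = {2, 3, 6}  B4 = {1, 3, 5}
Tree: B1–B2, B1–B3, B1–B4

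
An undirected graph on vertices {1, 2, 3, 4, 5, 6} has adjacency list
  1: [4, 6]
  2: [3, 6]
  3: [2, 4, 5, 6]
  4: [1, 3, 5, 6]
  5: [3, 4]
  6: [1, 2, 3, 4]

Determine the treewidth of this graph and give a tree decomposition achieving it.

Each bag holds 3 vertices, so the decomposition has width 2, which upper-bounds the treewidth. On the other hand G contains the 3-clique {1, 4, 6}. A clique must lie in a single bag of any decomposition, so no decomposition can have width below 2. Therefore the treewidth is 2.

Treewidth 2.
Bags: B1 = {3, 4, 6}  B2 = {2, 3, 6}  B3 = {1, 4, 6}  B4 = {3, 4, 5}
Tree: B1–B2, B1–B3, B1–B4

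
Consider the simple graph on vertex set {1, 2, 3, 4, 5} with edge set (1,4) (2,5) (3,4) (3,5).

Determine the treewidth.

A width-1 tree decomposition is:
Bags: B1 = {2, 5}  B2 = {3, 5}  B3 = {3, 4}  B4 = {1, 4}
Tree: B1–B2, B2–B3, B3–B4
The largest bag has 2 vertices, giving width 1; this decomposition certifies tw(G) ≤ 1. G has an edge, so its treewidth is at least 1. Combining the bounds, tw(G) = 1.

1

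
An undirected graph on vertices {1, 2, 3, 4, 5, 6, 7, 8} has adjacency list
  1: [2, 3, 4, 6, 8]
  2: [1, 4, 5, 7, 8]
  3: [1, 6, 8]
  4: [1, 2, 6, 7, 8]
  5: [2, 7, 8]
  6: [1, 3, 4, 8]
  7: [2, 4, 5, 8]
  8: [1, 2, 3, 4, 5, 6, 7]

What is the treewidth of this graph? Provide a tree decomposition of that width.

The largest bag has 4 vertices, giving width 3; this decomposition certifies tw(G) ≤ 3. For the lower bound, the 4 vertices {1, 3, 6, 8} are pairwise adjacent, and any tree decomposition puts a clique entirely inside one bag — forcing width ≥ 3. Combining the bounds, tw(G) = 3.

Treewidth 3.
One such decomposition:
Bags: B1 = {1, 2, 4, 8}  B2 = {1, 4, 6, 8}  B3 = {2, 4, 7, 8}  B4 = {2, 5, 7, 8}  B5 = {1, 3, 6, 8}
Tree: B1–B2, B1–B3, B3–B4, B2–B5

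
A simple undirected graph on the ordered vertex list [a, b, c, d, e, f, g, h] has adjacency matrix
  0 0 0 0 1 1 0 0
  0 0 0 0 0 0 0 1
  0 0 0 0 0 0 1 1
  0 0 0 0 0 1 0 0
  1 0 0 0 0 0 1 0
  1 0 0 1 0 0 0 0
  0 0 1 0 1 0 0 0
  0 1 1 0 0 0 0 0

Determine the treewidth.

1

A width-1 tree decomposition is:
Bags: B1 = {d, f}  B2 = {a, f}  B3 = {a, e}  B4 = {e, g}  B5 = {c, g}  B6 = {c, h}  B7 = {b, h}
Tree: B1–B2, B2–B3, B3–B4, B4–B5, B5–B6, B6–B7
Every bag has size at most 2, so the width is 2 − 1 = 1 and tw(G) ≤ 1. Any graph with an edge has treewidth ≥ 1, and G has the edge d–f. Hence tw(G) = 1 exactly.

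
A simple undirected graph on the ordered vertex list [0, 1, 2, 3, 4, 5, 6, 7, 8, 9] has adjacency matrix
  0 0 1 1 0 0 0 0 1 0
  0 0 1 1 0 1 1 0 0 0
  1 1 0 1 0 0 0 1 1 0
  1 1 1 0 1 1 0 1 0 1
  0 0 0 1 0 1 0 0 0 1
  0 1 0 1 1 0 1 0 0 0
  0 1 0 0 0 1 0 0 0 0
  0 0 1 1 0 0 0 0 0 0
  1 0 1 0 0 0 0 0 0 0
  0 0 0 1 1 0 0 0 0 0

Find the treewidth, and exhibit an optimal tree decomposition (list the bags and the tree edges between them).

Each bag holds 3 vertices, so the decomposition has width 2, which upper-bounds the treewidth. For the lower bound, the 3 vertices {0, 2, 8} are pairwise adjacent, and any tree decomposition puts a clique entirely inside one bag — forcing width ≥ 2. Hence tw(G) = 2 exactly.

Treewidth 2.
One such decomposition:
Bags: B1 = {0, 2, 3}  B2 = {1, 2, 3}  B3 = {1, 3, 5}  B4 = {1, 5, 6}  B5 = {0, 2, 8}  B6 = {3, 4, 5}  B7 = {2, 3, 7}  B8 = {3, 4, 9}
Tree: B1–B2, B2–B3, B3–B4, B1–B5, B3–B6, B2–B7, B6–B8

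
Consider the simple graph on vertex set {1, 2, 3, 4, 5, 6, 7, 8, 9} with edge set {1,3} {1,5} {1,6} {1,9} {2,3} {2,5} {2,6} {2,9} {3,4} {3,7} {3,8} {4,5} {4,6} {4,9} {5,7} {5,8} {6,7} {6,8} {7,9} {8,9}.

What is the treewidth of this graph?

A width-4 tree decomposition is:
Bags: B1 = {2, 3, 5, 6, 9}  B2 = {3, 5, 6, 8, 9}  B3 = {1, 3, 5, 6, 9}  B4 = {3, 5, 6, 7, 9}  B5 = {3, 4, 5, 6, 9}
Tree: B1–B2, B2–B3, B3–B4, B4–B5
The largest bag has 5 vertices, giving width 4; this decomposition certifies tw(G) ≤ 4. For the lower bound: the 5 vertex sets {2,9}, {6,8}, {1,3}, {5}, {7} are disjoint, each induces a connected subgraph, and every pair is joined by at least one edge of G. Contracting each set to a single vertex therefore yields K_{5} as a minor, and since treewidth is minor-monotone, tw(G) ≥ tw(K_{5}) = 4. Combining the bounds, tw(G) = 4.

4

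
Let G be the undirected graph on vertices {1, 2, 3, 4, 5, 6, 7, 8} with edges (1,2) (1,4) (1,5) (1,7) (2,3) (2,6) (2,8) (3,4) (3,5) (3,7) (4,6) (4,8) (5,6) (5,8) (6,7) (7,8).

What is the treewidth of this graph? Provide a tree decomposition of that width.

Treewidth 4.
One such decomposition:
Bags: B1 = {2, 4, 5, 6, 7}  B2 = {1, 2, 4, 5, 7}  B3 = {2, 3, 4, 5, 7}  B4 = {2, 4, 5, 7, 8}
Tree: B1–B2, B2–B3, B3–B4

Every bag has size at most 5, so the width is 5 − 1 = 4 and tw(G) ≤ 4. For the lower bound: the 5 vertex sets {4,6}, {1,5}, {2,3}, {7}, {8} are disjoint, each induces a connected subgraph, and every pair is joined by at least one edge of G. Contracting each set to a single vertex therefore yields K_{5} as a minor, and since treewidth is minor-monotone, tw(G) ≥ tw(K_{5}) = 4. The upper and lower bounds meet at 4, so that is the treewidth.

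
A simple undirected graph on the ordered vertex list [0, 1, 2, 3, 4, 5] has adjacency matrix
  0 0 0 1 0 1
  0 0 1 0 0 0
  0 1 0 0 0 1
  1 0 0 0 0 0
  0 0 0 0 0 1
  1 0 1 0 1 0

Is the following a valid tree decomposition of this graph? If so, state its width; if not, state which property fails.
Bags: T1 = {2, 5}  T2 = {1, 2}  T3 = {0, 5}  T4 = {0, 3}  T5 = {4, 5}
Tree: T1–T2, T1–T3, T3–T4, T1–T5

Yes; width 1.

Vertex coverage: the bags together contain {0, 1, 2, 3, 4, 5}, the full vertex set. Edge coverage: each edge of G has both endpoints in at least one bag. Running intersection: for every vertex, the bags containing it form a connected subtree. All three properties hold, so this is a valid tree decomposition of width max|bag| − 1 = 1, and hence tw(G) ≤ 1.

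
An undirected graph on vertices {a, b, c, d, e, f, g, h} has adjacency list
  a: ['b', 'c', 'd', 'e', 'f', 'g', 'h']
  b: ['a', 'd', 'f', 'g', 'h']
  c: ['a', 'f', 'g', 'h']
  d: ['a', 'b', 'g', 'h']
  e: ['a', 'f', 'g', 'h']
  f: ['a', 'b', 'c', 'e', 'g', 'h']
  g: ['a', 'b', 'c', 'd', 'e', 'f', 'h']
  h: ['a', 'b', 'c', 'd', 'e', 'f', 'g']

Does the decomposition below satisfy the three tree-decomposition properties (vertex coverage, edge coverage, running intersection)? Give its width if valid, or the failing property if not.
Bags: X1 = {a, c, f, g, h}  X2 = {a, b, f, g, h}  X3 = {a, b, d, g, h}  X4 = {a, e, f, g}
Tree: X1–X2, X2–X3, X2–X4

No — edge (h,e) lies in no bag.

A tree decomposition must satisfy three properties: every vertex lies in some bag; for every edge, both endpoints lie together in some bag; and for every vertex, the bags containing it form a connected subtree. Here edge (h,e) lies in no bag, so the decomposition is invalid.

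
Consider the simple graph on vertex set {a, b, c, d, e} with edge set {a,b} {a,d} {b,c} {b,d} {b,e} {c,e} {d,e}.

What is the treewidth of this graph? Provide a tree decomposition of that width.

The largest bag has 3 vertices, giving width 2; this decomposition certifies tw(G) ≤ 2. On the other hand G contains the 3-clique {b, d, e}. A clique must lie in a single bag of any decomposition, so no decomposition can have width below 2. Hence tw(G) = 2 exactly.

Treewidth 2.
One such decomposition:
Bags: B1 = {b, c, e}  B2 = {b, d, e}  B3 = {a, b, d}
Tree: B1–B2, B2–B3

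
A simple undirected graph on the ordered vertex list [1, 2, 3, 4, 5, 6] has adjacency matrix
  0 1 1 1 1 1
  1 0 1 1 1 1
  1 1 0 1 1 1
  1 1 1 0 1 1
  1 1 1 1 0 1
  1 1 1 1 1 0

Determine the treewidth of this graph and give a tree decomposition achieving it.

Treewidth 5.
Bags: B1 = {1, 2, 3, 4, 5, 6}
Tree: (single bag)

With just one bag of size 6, the width is 6 − 1 = 5, so tw(G) ≤ 5. Conversely, {1, 2, 3, 4, 5, 6} is a clique of size 6, and the vertices of any clique must share a bag in every tree decomposition; so some bag has ≥ 6 vertices and tw(G) ≥ 5. Hence tw(G) = 5 exactly.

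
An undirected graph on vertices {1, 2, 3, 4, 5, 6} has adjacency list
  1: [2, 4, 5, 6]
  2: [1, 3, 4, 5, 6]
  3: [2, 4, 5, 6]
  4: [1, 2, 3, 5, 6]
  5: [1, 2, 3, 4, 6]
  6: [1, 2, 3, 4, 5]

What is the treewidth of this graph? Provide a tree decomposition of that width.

The largest bag has 5 vertices, giving width 4; this decomposition certifies tw(G) ≤ 4. On the other hand G contains the 5-clique {1, 2, 4, 5, 6}. A clique must lie in a single bag of any decomposition, so no decomposition can have width below 4. Hence tw(G) = 4 exactly.

Treewidth 4.
One optimal decomposition is:
Bags: B1 = {1, 2, 4, 5, 6}  B2 = {2, 3, 4, 5, 6}
Tree: B1–B2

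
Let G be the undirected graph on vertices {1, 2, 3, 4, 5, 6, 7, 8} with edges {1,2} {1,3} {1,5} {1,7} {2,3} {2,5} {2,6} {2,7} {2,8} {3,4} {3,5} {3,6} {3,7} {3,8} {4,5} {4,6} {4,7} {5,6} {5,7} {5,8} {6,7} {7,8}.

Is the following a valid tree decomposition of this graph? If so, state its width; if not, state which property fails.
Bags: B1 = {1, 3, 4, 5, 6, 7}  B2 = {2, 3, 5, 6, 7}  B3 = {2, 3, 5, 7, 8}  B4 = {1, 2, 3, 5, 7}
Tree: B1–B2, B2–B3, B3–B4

A tree decomposition must satisfy three properties: every vertex lies in some bag; for every edge, both endpoints lie together in some bag; and for every vertex, the bags containing it form a connected subtree. Here bags containing vertex 1 are not connected in the tree, so the decomposition is invalid.

No — bags containing vertex 1 are not connected in the tree.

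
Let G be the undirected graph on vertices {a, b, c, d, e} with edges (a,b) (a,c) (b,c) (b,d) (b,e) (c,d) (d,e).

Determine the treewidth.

2

A width-2 tree decomposition is:
Bags: B1 = {b, c, d}  B2 = {a, b, c}  B3 = {b, d, e}
Tree: B1–B2, B1–B3
Every bag has size at most 3, so the width is 3 − 1 = 2 and tw(G) ≤ 2. Conversely, {b, d, e} is a clique of size 3, and the vertices of any clique must share a bag in every tree decomposition; so some bag has ≥ 3 vertices and tw(G) ≥ 2. Hence tw(G) = 2 exactly.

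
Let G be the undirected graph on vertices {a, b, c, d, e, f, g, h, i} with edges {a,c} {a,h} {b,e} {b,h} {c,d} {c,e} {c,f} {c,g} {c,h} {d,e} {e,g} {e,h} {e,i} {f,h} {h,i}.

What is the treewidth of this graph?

2

A width-2 tree decomposition is:
Bags: B1 = {e, h, i}  B2 = {c, e, h}  B3 = {a, c, h}  B4 = {c, e, g}  B5 = {c, d, e}  B6 = {b, e, h}  B7 = {c, f, h}
Tree: B1–B2, B2–B3, B2–B4, B4–B5, B1–B6, B2–B7
Every bag has size at most 3, so the width is 3 − 1 = 2 and tw(G) ≤ 2. Conversely, {c, d, e} is a clique of size 3, and the vertices of any clique must share a bag in every tree decomposition; so some bag has ≥ 3 vertices and tw(G) ≥ 2. The upper and lower bounds meet at 2, so that is the treewidth.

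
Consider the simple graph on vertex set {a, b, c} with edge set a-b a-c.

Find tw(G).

1

A width-1 tree decomposition is:
Bags: B1 = {a, c}  B2 = {a, b}
Tree: B1–B2
The largest bag has 2 vertices, giving width 1; this decomposition certifies tw(G) ≤ 1. Any graph with an edge has treewidth ≥ 1, and G has the edge c–a. Therefore the treewidth is 1.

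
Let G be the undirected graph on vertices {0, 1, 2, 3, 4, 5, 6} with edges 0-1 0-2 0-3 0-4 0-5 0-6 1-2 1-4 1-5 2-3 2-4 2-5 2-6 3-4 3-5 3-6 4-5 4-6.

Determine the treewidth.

A width-4 tree decomposition is:
Bags: B1 = {0, 2, 3, 4, 5}  B2 = {0, 1, 2, 4, 5}  B3 = {0, 2, 3, 4, 6}
Tree: B1–B2, B1–B3
Every bag has size at most 5, so the width is 5 − 1 = 4 and tw(G) ≤ 4. For the lower bound, the 5 vertices {0, 1, 2, 4, 5} are pairwise adjacent, and any tree decomposition puts a clique entirely inside one bag — forcing width ≥ 4. The upper and lower bounds meet at 4, so that is the treewidth.

4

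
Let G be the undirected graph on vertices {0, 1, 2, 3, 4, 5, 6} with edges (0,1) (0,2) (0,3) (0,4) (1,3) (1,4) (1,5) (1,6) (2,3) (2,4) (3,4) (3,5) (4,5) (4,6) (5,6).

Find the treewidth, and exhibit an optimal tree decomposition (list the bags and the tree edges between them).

Treewidth 3.
Bags: B1 = {1, 3, 4, 5}  B2 = {0, 1, 3, 4}  B3 = {1, 4, 5, 6}  B4 = {0, 2, 3, 4}
Tree: B1–B2, B1–B3, B2–B4

Every bag has size at most 4, so the width is 4 − 1 = 3 and tw(G) ≤ 3. Conversely, {0, 1, 3, 4} is a clique of size 4, and the vertices of any clique must share a bag in every tree decomposition; so some bag has ≥ 4 vertices and tw(G) ≥ 3. Therefore the treewidth is 3.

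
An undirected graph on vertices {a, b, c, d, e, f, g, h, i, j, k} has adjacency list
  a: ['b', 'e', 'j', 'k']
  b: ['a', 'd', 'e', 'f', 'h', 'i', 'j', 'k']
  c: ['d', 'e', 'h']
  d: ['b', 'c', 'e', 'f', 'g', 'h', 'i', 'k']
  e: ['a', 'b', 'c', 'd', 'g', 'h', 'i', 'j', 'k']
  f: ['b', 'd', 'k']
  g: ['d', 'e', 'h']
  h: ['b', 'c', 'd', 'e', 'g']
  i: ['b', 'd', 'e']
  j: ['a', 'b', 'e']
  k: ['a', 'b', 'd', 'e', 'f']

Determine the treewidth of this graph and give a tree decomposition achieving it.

Treewidth 3.
One such decomposition:
Bags: B1 = {b, d, e, i}  B2 = {b, d, e, k}  B3 = {b, d, e, h}  B4 = {a, b, e, k}  B5 = {b, d, f, k}  B6 = {c, d, e, h}  B7 = {d, e, g, h}  B8 = {a, b, e, j}
Tree: B1–B2, B2–B3, B2–B4, B2–B5, B3–B6, B6–B7, B4–B8

The largest bag has 4 vertices, giving width 3; this decomposition certifies tw(G) ≤ 3. Conversely, {d, e, g, h} is a clique of size 4, and the vertices of any clique must share a bag in every tree decomposition; so some bag has ≥ 4 vertices and tw(G) ≥ 3. The upper and lower bounds meet at 3, so that is the treewidth.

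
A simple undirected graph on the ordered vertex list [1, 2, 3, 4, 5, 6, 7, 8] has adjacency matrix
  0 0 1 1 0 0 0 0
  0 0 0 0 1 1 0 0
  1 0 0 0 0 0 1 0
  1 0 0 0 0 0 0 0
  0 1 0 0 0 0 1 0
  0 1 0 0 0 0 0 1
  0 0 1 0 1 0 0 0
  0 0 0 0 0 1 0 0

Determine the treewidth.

1

A width-1 tree decomposition is:
Bags: B1 = {6, 8}  B2 = {2, 6}  B3 = {2, 5}  B4 = {5, 7}  B5 = {3, 7}  B6 = {1, 3}  B7 = {1, 4}
Tree: B1–B2, B2–B3, B3–B4, B4–B5, B5–B6, B6–B7
The largest bag has 2 vertices, giving width 1; this decomposition certifies tw(G) ≤ 1. G has an edge, so its treewidth is at least 1. Hence tw(G) = 1 exactly.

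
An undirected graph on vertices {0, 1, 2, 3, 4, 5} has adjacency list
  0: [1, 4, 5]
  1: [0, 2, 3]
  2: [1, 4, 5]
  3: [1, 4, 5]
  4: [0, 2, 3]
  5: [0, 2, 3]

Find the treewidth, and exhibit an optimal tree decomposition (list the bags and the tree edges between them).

Treewidth 3.
One such decomposition:
Bags: B1 = {1, 2, 4, 5}  B2 = {0, 1, 4, 5}  B3 = {1, 3, 4, 5}
Tree: B1–B2, B2–B3

Every bag has size at most 4, so the width is 4 − 1 = 3 and tw(G) ≤ 3. For the lower bound: the 4 vertex sets {1,2}, {0,4}, {5}, {3} are disjoint, each induces a connected subgraph, and every pair is joined by at least one edge of G. Contracting each set to a single vertex therefore yields K_{4} as a minor, and since treewidth is minor-monotone, tw(G) ≥ tw(K_{4}) = 3. Hence tw(G) = 3 exactly.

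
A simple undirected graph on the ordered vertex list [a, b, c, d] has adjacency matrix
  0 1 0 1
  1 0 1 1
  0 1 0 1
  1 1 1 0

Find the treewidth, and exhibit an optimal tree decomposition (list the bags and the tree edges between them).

Treewidth 2.
One such decomposition:
Bags: B1 = {b, c, d}  B2 = {a, b, d}
Tree: B1–B2

Every bag has size at most 3, so the width is 3 − 1 = 2 and tw(G) ≤ 2. Conversely, {b, c, d} is a clique of size 3, and the vertices of any clique must share a bag in every tree decomposition; so some bag has ≥ 3 vertices and tw(G) ≥ 2. Therefore the treewidth is 2.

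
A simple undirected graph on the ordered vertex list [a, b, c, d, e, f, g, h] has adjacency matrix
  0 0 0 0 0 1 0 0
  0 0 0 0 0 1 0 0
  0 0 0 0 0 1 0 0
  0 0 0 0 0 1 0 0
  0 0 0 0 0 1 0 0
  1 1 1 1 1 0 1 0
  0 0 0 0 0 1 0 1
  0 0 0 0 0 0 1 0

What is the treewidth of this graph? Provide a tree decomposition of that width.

The largest bag has 2 vertices, giving width 1; this decomposition certifies tw(G) ≤ 1. Since G has at least one edge (e.g. f–b), it is not an edgeless graph, so tw(G) ≥ 1. Hence tw(G) = 1 exactly.

Treewidth 1.
One optimal decomposition is:
Bags: B1 = {b, f}  B2 = {f, g}  B3 = {g, h}  B4 = {e, f}  B5 = {a, f}  B6 = {d, f}  B7 = {c, f}
Tree: B1–B2, B2–B3, B1–B4, B4–B5, B4–B6, B6–B7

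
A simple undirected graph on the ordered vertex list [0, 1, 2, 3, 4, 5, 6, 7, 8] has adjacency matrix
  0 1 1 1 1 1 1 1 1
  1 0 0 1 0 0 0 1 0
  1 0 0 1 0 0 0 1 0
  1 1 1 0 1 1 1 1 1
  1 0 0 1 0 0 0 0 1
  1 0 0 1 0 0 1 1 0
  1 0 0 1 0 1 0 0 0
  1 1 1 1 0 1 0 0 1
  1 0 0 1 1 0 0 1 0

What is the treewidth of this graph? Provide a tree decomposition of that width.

Treewidth 3.
One optimal decomposition is:
Bags: B1 = {0, 3, 5, 7}  B2 = {0, 2, 3, 7}  B3 = {0, 1, 3, 7}  B4 = {0, 3, 7, 8}  B5 = {0, 3, 5, 6}  B6 = {0, 3, 4, 8}
Tree: B1–B2, B1–B3, B1–B4, B1–B5, B4–B6

The largest bag has 4 vertices, giving width 3; this decomposition certifies tw(G) ≤ 3. Conversely, {0, 3, 4, 8} is a clique of size 4, and the vertices of any clique must share a bag in every tree decomposition; so some bag has ≥ 4 vertices and tw(G) ≥ 3. Hence tw(G) = 3 exactly.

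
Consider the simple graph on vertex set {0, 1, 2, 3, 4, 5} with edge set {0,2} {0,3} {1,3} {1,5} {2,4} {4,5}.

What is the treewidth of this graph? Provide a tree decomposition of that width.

Treewidth 2.
One such decomposition:
Bags: B1 = {0, 2, 4}  B2 = {0, 3, 4}  B3 = {1, 3, 4}  B4 = {1, 4, 5}
Tree: B1–B2, B2–B3, B3–B4

Every bag has size at most 3, so the width is 3 − 1 = 2 and tw(G) ≤ 2. For the lower bound, G contains the cycle 4–2–0–3–1–5–4, so G is not a forest; only forests have treewidth ≤ 1, hence tw(G) ≥ 2. Combining the bounds, tw(G) = 2.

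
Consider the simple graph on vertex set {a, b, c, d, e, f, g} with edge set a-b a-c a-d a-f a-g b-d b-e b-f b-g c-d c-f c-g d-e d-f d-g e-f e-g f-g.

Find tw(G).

4

A width-4 tree decomposition is:
Bags: B1 = {a, b, d, f, g}  B2 = {b, d, e, f, g}  B3 = {a, c, d, f, g}
Tree: B1–B2, B1–B3
Each bag holds 5 vertices, so the decomposition has width 4, which upper-bounds the treewidth. Conversely, {b, d, e, f, g} is a clique of size 5, and the vertices of any clique must share a bag in every tree decomposition; so some bag has ≥ 5 vertices and tw(G) ≥ 4. Combining the bounds, tw(G) = 4.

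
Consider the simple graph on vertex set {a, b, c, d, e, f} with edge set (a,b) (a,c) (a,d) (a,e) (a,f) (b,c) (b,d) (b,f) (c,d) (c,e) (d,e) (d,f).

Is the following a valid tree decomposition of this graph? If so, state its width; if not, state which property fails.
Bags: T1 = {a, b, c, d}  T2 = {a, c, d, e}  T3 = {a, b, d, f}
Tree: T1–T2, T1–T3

Yes; width 3.

Checking the three conditions: (i) the bags cover all of {a, b, c, d, e, f}; (ii) for each edge, some bag contains both endpoints; (iii) the bags containing any fixed vertex form a subtree. All hold, so the decomposition is valid with width 4 − 1 = 3.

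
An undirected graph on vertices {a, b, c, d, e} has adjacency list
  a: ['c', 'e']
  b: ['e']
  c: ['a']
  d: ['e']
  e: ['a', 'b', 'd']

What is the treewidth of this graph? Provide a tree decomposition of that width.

Treewidth 1.
One such decomposition:
Bags: B1 = {a, c}  B2 = {a, e}  B3 = {b, e}  B4 = {d, e}
Tree: B1–B2, B2–B3, B3–B4

Every bag has size at most 2, so the width is 2 − 1 = 1 and tw(G) ≤ 1. G has an edge, so its treewidth is at least 1. Combining the bounds, tw(G) = 1.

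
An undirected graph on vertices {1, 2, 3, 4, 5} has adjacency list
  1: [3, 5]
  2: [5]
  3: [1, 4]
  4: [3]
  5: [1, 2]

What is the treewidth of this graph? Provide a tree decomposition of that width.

Treewidth 1.
One optimal decomposition is:
Bags: B1 = {2, 5}  B2 = {1, 5}  B3 = {1, 3}  B4 = {3, 4}
Tree: B1–B2, B2–B3, B3–B4

Each bag holds 2 vertices, so the decomposition has width 1, which upper-bounds the treewidth. Since G has at least one edge (e.g. 2–5), it is not an edgeless graph, so tw(G) ≥ 1. Combining the bounds, tw(G) = 1.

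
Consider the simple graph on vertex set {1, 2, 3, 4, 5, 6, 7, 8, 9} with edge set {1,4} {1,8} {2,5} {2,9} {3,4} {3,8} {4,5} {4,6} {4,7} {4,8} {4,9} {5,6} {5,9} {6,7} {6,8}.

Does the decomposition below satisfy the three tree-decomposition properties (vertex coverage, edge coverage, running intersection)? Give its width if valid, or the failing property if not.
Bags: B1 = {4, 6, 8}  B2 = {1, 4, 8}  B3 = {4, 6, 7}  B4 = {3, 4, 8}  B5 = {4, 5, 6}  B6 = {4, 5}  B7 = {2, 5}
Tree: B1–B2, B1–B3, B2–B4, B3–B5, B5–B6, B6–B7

A tree decomposition must satisfy three properties: every vertex lies in some bag; for every edge, both endpoints lie together in some bag; and for every vertex, the bags containing it form a connected subtree. Here vertex 9 appears in no bag, so the decomposition is invalid.

No — vertex 9 appears in no bag.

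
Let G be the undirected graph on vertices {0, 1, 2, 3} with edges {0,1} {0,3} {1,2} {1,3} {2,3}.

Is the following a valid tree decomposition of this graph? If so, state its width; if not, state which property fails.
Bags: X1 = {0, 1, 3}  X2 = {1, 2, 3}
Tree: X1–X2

Checking the three conditions: (i) the bags cover all of {0, 1, 2, 3}; (ii) for each edge, some bag contains both endpoints; (iii) the bags containing any fixed vertex form a subtree. All hold, so the decomposition is valid with width 3 − 1 = 2.

Yes; width 2.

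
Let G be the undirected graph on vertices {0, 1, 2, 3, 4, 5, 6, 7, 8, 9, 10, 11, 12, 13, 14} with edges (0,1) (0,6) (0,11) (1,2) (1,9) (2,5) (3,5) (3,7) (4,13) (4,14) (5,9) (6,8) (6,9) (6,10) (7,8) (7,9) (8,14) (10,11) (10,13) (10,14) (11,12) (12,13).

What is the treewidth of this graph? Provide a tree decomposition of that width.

Treewidth 3.
One optimal decomposition is:
Bags: B1 = {4, 11, 12, 13}  B2 = {4, 10, 11, 13}  B3 = {4, 10, 11, 14}  B4 = {0, 10, 11, 14}  B5 = {0, 6, 10, 14}  B6 = {0, 6, 8, 14}  B7 = {0, 1, 6, 8}  B8 = {1, 6, 8, 9}  B9 = {1, 7, 8, 9}  B10 = {1, 2, 7, 9}  B11 = {2, 5, 7, 9}  B12 = {2, 3, 5, 7}
Tree: B1–B2, B2–B3, B3–B4, B4–B5, B5–B6, B6–B7, B7–B8, B8–B9, B9–B10, B10–B11, B11–B12

Every bag has size at most 4, so the width is 4 − 1 = 3 and tw(G) ≤ 3. For the lower bound: the 4 vertex sets {4,12,13}, {11}, {10}, {0,6,8,14} are disjoint, each induces a connected subgraph, and every pair is joined by at least one edge of G. Contracting each set to a single vertex therefore yields K_{4} as a minor, and since treewidth is minor-monotone, tw(G) ≥ tw(K_{4}) = 3. Hence tw(G) = 3 exactly.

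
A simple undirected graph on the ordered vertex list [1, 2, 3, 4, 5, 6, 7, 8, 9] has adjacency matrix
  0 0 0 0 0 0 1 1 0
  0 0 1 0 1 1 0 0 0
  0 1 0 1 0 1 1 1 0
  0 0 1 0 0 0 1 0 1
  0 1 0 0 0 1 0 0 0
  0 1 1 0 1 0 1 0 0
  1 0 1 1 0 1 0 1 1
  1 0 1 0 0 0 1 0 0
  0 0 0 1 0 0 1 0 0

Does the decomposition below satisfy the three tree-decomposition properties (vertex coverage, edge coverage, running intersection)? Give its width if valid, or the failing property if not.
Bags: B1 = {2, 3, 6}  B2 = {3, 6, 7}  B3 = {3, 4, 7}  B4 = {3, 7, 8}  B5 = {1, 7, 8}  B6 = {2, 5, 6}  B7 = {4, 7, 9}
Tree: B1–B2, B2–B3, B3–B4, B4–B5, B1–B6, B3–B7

Every vertex of G appears in some bag (union = {1, 2, 3, 4, 5, 6, 7, 8, 9}); every edge is covered by a bag; and for each vertex v the set of bags containing v is connected in the bag tree. The decomposition is therefore valid. The largest bag has 3 vertices, so the width is 2.

Yes; width 2.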